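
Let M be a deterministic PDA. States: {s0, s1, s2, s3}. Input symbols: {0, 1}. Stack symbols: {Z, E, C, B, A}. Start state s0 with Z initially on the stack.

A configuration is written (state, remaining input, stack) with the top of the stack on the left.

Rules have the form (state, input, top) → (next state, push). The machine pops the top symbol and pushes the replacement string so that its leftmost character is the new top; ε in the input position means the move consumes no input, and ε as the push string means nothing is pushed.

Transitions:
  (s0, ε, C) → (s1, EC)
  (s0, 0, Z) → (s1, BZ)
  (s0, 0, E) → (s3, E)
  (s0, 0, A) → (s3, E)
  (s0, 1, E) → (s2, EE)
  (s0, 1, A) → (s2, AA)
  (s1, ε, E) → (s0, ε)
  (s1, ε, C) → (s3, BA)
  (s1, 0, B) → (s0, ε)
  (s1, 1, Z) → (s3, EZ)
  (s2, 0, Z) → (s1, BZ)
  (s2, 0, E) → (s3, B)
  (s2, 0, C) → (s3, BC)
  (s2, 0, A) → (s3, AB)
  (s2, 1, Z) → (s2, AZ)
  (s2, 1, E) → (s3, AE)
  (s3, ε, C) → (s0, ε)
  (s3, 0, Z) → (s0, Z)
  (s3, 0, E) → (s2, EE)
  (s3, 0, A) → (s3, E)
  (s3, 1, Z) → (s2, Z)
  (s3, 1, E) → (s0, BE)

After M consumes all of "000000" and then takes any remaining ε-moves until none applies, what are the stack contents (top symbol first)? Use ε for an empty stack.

(s0, 000000, Z)
  read 0, top Z: go to s1, push BZ → (s1, 00000, BZ)
  read 0, top B: go to s0, push ε → (s0, 0000, Z)
  read 0, top Z: go to s1, push BZ → (s1, 000, BZ)
  read 0, top B: go to s0, push ε → (s0, 00, Z)
  read 0, top Z: go to s1, push BZ → (s1, 0, BZ)
  read 0, top B: go to s0, push ε → (s0, ε, Z)
All input consumed in state s0 with stack Z.

Z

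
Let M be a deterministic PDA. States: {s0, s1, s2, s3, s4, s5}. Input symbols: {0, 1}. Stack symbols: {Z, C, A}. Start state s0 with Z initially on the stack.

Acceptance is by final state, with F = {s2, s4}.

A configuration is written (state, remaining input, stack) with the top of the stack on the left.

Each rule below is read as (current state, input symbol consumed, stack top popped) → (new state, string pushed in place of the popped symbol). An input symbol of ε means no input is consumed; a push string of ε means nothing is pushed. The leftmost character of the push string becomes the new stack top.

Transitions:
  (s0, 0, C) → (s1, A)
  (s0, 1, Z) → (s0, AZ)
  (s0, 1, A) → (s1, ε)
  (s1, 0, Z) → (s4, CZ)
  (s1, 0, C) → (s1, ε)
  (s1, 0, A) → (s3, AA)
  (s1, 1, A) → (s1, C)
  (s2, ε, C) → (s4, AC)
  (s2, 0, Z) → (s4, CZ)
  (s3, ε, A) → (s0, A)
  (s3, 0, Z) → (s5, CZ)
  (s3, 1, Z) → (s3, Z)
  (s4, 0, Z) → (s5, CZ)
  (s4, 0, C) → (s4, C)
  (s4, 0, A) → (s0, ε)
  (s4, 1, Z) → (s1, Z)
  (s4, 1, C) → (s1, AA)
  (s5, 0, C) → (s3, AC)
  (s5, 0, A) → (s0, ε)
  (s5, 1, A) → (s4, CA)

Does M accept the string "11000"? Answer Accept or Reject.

(s0, 11000, Z)
  read 1, top Z: go to s0, push AZ → (s0, 1000, AZ)
  read 1, top A: go to s1, push ε → (s1, 000, Z)
  read 0, top Z: go to s4, push CZ → (s4, 00, CZ)
  read 0, top C: go to s4, push C → (s4, 0, CZ)
  read 0, top C: go to s4, push C → (s4, ε, CZ)
All input consumed; state s4 ∈ F.

Accept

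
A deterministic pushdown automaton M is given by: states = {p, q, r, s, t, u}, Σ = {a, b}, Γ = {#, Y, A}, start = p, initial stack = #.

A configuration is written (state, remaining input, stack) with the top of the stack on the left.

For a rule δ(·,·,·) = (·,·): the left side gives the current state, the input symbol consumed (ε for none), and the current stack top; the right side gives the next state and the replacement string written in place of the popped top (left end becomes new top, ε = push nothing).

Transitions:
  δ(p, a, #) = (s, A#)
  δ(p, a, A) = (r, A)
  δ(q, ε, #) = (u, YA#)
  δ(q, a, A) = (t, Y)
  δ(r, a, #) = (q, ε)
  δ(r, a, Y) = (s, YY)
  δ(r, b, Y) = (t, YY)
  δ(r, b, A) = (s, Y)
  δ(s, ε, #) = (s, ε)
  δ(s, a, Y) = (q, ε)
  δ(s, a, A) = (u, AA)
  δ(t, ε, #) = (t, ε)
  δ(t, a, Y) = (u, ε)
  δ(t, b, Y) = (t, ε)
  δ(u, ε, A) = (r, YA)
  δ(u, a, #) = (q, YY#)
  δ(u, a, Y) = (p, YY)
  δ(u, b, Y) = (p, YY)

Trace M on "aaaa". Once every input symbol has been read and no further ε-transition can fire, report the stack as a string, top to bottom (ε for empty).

YAA#

(p, aaaa, #)
  read a, top #: go to s, push A# → (s, aaa, A#)
  read a, top A: go to u, push AA → (u, aa, AA#)
  ε-move, top A: go to r, push YA → (r, aa, YAA#)
  read a, top Y: go to s, push YY → (s, a, YYAA#)
  read a, top Y: go to q, push ε → (q, ε, YAA#)
All input consumed in state q with stack YAA#.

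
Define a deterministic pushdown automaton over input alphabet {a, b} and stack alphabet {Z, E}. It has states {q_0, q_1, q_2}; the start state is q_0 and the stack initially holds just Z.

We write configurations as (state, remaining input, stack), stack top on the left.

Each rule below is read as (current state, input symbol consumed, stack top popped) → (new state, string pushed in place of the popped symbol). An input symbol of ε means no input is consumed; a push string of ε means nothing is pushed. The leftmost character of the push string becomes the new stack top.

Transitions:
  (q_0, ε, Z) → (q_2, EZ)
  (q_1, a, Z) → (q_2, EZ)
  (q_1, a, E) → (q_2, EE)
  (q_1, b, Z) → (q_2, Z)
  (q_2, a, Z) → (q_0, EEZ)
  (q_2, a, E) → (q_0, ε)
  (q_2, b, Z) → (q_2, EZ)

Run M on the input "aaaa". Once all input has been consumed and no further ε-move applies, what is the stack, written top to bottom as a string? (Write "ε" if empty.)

(q_0, aaaa, Z)
  ε-move, top Z: go to q_2, push EZ → (q_2, aaaa, EZ)
  read a, top E: go to q_0, push ε → (q_0, aaa, Z)
  ε-move, top Z: go to q_2, push EZ → (q_2, aaa, EZ)
  read a, top E: go to q_0, push ε → (q_0, aa, Z)
  ε-move, top Z: go to q_2, push EZ → (q_2, aa, EZ)
  read a, top E: go to q_0, push ε → (q_0, a, Z)
  ε-move, top Z: go to q_2, push EZ → (q_2, a, EZ)
  read a, top E: go to q_0, push ε → (q_0, ε, Z)
  ε-move, top Z: go to q_2, push EZ → (q_2, ε, EZ)
All input consumed in state q_2 with stack EZ.

EZ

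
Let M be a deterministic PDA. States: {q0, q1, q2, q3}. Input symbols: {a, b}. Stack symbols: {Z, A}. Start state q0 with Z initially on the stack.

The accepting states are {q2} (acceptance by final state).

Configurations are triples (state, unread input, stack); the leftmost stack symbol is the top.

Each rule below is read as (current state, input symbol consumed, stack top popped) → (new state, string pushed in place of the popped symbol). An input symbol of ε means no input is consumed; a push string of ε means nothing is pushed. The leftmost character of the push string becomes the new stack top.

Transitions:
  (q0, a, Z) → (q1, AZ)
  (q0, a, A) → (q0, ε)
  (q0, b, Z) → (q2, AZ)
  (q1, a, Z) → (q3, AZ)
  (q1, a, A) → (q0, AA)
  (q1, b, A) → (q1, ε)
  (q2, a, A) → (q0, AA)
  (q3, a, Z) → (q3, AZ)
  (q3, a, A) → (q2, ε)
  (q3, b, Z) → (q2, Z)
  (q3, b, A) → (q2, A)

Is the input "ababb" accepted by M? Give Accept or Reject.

Reject

(q0, ababb, Z)
  read a, top Z: go to q1, push AZ → (q1, babb, AZ)
  read b, top A: go to q1, push ε → (q1, abb, Z)
  read a, top Z: go to q3, push AZ → (q3, bb, AZ)
  read b, top A: go to q2, push A → (q2, b, AZ)
No transition applies at (q2, b, AZ); input not fully consumed.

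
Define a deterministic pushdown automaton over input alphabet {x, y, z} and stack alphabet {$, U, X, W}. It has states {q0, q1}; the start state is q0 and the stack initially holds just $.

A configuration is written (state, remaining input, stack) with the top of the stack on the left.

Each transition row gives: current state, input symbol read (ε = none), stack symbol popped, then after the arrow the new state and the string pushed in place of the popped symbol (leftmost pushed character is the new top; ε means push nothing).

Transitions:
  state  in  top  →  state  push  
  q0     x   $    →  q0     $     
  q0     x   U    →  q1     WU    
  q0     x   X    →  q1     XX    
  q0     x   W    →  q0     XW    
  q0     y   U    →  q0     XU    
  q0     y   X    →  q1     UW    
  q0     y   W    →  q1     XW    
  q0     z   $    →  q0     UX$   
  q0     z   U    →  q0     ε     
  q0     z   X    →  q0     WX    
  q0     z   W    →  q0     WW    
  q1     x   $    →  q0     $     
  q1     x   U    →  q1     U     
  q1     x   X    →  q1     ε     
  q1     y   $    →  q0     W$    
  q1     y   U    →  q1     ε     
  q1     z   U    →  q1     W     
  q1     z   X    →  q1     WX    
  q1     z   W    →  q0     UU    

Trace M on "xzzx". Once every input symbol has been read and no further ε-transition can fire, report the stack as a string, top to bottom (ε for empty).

(q0, xzzx, $) ⊢ (q0, zzx, $) ⊢ (q0, zx, UX$) ⊢ (q0, x, X$) ⊢ (q1, ε, XX$)
All input consumed in state q1 with stack XX$.

XX$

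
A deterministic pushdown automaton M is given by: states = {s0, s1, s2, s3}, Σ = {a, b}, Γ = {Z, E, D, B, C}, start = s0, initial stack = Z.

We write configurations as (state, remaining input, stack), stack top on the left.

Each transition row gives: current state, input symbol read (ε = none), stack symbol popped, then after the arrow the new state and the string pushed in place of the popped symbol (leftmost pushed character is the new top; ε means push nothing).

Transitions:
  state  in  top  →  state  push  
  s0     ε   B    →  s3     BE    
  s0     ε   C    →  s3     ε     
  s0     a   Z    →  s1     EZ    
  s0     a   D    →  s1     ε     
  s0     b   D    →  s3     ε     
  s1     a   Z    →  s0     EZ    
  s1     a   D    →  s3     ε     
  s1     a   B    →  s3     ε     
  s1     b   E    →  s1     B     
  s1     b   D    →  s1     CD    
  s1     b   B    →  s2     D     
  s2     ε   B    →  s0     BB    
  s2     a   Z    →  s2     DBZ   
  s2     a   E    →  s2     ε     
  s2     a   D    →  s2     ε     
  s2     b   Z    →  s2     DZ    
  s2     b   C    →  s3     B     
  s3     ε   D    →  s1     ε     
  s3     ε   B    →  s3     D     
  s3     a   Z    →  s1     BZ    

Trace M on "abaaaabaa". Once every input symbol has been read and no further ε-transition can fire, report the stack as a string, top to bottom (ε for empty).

(s0, abaaaabaa, Z) ⊢ (s1, baaaabaa, EZ) ⊢ (s1, aaaabaa, BZ) ⊢ (s3, aaabaa, Z) ⊢ (s1, aabaa, BZ) ⊢ (s3, abaa, Z) ⊢ (s1, baa, BZ) ⊢ (s2, aa, DZ) ⊢ (s2, a, Z) ⊢ (s2, ε, DBZ)
All input consumed in state s2 with stack DBZ.

DBZ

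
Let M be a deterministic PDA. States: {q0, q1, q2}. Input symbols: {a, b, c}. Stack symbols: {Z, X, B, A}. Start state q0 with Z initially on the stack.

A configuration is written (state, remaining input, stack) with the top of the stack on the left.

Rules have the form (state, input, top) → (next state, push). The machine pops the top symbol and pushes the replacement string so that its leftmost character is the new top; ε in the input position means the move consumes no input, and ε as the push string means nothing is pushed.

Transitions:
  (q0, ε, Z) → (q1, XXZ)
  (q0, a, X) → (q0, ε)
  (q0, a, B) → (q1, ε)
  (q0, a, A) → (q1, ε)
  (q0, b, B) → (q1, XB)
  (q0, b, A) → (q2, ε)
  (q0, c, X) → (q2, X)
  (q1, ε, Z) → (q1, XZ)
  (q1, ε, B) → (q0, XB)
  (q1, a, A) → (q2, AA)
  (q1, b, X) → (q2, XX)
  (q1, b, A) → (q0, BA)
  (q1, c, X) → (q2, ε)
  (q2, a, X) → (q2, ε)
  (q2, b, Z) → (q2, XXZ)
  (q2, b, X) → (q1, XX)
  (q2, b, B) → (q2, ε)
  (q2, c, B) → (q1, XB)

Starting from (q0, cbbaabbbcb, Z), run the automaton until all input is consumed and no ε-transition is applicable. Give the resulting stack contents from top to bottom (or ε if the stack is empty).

(q0, cbbaabbbcb, Z)
  ε-move, top Z: go to q1, push XXZ → (q1, cbbaabbbcb, XXZ)
  read c, top X: go to q2, push ε → (q2, bbaabbbcb, XZ)
  read b, top X: go to q1, push XX → (q1, baabbbcb, XXZ)
  read b, top X: go to q2, push XX → (q2, aabbbcb, XXXZ)
  read a, top X: go to q2, push ε → (q2, abbbcb, XXZ)
  read a, top X: go to q2, push ε → (q2, bbbcb, XZ)
  read b, top X: go to q1, push XX → (q1, bbcb, XXZ)
  read b, top X: go to q2, push XX → (q2, bcb, XXXZ)
  read b, top X: go to q1, push XX → (q1, cb, XXXXZ)
  read c, top X: go to q2, push ε → (q2, b, XXXZ)
  read b, top X: go to q1, push XX → (q1, ε, XXXXZ)
All input consumed in state q1 with stack XXXXZ.

XXXXZ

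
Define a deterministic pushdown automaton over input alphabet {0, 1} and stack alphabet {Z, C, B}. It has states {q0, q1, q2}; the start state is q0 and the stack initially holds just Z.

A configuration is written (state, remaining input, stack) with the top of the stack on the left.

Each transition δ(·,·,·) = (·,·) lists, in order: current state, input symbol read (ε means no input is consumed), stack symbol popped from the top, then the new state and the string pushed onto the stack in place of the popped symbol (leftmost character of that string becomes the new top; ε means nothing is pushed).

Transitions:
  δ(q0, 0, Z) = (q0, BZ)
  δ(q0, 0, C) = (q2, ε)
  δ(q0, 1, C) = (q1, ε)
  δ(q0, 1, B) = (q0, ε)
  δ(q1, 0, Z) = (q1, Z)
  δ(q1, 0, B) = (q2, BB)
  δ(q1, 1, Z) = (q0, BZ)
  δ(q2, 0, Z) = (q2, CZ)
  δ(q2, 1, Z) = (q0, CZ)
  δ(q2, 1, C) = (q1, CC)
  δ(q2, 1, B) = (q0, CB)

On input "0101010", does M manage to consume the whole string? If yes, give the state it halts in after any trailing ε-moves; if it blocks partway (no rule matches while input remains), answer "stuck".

q0

(q0, 0101010, Z) ⊢ (q0, 101010, BZ) ⊢ (q0, 01010, Z) ⊢ (q0, 1010, BZ) ⊢ (q0, 010, Z) ⊢ (q0, 10, BZ) ⊢ (q0, 0, Z) ⊢ (q0, ε, BZ)
All input consumed; M is in state q0.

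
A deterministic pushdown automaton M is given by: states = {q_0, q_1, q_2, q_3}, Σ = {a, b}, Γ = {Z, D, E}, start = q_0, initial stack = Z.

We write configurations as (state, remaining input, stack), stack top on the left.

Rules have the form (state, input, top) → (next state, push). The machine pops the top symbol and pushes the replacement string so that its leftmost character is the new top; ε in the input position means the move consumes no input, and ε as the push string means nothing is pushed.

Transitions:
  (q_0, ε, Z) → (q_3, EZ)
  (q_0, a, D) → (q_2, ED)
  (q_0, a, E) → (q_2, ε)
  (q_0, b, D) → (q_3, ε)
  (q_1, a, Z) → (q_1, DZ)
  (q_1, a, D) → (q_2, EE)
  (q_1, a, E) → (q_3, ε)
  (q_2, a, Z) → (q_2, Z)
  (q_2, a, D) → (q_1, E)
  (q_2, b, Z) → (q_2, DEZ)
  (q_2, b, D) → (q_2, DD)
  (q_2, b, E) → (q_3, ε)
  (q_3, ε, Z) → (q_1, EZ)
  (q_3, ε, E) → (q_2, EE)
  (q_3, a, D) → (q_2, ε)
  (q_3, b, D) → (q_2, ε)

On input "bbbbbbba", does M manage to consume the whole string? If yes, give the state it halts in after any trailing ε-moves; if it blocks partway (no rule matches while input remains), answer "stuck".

stuck

(q_0, bbbbbbba, Z)
  ε-move, top Z: go to q_3, push EZ → (q_3, bbbbbbba, EZ)
  ε-move, top E: go to q_2, push EE → (q_2, bbbbbbba, EEZ)
  read b, top E: go to q_3, push ε → (q_3, bbbbbba, EZ)
  ε-move, top E: go to q_2, push EE → (q_2, bbbbbba, EEZ)
  read b, top E: go to q_3, push ε → (q_3, bbbbba, EZ)
  ε-move, top E: go to q_2, push EE → (q_2, bbbbba, EEZ)
  read b, top E: go to q_3, push ε → (q_3, bbbba, EZ)
  ε-move, top E: go to q_2, push EE → (q_2, bbbba, EEZ)
  read b, top E: go to q_3, push ε → (q_3, bbba, EZ)
  ε-move, top E: go to q_2, push EE → (q_2, bbba, EEZ)
  read b, top E: go to q_3, push ε → (q_3, bba, EZ)
  ε-move, top E: go to q_2, push EE → (q_2, bba, EEZ)
  read b, top E: go to q_3, push ε → (q_3, ba, EZ)
  ε-move, top E: go to q_2, push EE → (q_2, ba, EEZ)
  read b, top E: go to q_3, push ε → (q_3, a, EZ)
  ε-move, top E: go to q_2, push EE → (q_2, a, EEZ)
No transition for (q_2, a, top E); M blocks with input a remaining.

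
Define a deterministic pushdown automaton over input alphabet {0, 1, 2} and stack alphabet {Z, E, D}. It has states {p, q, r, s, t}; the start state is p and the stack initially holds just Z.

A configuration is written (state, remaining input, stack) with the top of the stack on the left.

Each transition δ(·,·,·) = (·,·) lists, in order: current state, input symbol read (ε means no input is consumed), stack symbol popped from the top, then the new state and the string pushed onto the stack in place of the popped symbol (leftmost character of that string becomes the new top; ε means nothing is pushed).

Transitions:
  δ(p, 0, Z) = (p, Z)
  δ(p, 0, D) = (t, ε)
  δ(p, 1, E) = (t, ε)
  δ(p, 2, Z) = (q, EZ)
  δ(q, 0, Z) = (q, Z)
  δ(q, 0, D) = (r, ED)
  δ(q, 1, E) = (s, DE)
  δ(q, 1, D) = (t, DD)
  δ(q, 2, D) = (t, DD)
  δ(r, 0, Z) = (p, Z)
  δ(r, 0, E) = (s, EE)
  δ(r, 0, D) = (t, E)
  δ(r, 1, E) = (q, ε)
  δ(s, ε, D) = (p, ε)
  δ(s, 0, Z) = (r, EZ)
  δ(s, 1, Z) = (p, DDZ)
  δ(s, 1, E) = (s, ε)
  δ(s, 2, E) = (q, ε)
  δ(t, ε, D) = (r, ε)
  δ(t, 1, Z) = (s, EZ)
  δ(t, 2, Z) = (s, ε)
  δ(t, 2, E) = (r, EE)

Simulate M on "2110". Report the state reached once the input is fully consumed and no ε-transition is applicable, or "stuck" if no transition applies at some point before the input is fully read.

stuck

(p, 2110, Z) ⊢ (q, 110, EZ) ⊢ (s, 10, DEZ) ⊢ (p, 10, EZ) ⊢ (t, 0, Z)
No transition for (t, 0, top Z); M blocks with input 0 remaining.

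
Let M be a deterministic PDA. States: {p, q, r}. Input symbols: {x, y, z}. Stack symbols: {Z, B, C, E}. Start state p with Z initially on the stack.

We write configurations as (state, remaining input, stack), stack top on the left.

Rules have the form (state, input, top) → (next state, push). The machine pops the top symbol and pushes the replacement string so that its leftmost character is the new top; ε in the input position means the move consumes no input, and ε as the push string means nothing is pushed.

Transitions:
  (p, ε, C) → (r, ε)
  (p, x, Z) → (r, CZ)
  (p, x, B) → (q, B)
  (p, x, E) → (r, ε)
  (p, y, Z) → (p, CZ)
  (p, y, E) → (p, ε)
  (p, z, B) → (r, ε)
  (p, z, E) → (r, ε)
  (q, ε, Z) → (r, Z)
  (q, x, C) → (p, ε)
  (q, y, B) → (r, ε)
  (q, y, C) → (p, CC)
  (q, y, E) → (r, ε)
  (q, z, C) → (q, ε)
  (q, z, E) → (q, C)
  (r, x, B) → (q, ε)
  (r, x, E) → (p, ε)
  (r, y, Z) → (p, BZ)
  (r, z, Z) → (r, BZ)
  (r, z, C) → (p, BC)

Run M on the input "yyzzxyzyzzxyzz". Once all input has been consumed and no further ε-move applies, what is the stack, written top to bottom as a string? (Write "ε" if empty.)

BZ

(p, yyzzxyzyzzxyzz, Z) ⊢ (p, yzzxyzyzzxyzz, CZ) ⊢ (r, yzzxyzyzzxyzz, Z) ⊢ (p, zzxyzyzzxyzz, BZ) ⊢ (r, zxyzyzzxyzz, Z) ⊢ (r, xyzyzzxyzz, BZ) ⊢ (q, yzyzzxyzz, Z) ⊢ (r, yzyzzxyzz, Z) ⊢ (p, zyzzxyzz, BZ) ⊢ (r, yzzxyzz, Z) ⊢ (p, zzxyzz, BZ) ⊢ (r, zxyzz, Z) ⊢ (r, xyzz, BZ) ⊢ (q, yzz, Z) ⊢ (r, yzz, Z) ⊢ (p, zz, BZ) ⊢ (r, z, Z) ⊢ (r, ε, BZ)
All input consumed in state r with stack BZ.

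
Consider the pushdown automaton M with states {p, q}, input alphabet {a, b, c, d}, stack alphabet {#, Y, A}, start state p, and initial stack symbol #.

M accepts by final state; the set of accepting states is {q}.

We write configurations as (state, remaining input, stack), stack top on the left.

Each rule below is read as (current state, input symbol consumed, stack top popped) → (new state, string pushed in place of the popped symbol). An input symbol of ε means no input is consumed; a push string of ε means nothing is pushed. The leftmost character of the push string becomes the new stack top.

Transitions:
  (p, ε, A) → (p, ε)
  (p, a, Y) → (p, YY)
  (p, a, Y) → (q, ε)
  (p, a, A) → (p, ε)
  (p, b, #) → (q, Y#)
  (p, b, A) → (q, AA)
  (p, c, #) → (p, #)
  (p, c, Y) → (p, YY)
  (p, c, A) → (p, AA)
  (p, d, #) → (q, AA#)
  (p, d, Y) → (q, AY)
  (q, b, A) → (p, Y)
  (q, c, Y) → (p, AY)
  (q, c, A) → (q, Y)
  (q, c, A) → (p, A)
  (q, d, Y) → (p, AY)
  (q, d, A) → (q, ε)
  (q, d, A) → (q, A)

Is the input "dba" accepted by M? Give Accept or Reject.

One accepting computation: (p, dba, #) ⊢ (q, ba, AA#) ⊢ (p, a, YA#) ⊢ (q, ε, A#)
All input consumed and state q ∈ F.

Accept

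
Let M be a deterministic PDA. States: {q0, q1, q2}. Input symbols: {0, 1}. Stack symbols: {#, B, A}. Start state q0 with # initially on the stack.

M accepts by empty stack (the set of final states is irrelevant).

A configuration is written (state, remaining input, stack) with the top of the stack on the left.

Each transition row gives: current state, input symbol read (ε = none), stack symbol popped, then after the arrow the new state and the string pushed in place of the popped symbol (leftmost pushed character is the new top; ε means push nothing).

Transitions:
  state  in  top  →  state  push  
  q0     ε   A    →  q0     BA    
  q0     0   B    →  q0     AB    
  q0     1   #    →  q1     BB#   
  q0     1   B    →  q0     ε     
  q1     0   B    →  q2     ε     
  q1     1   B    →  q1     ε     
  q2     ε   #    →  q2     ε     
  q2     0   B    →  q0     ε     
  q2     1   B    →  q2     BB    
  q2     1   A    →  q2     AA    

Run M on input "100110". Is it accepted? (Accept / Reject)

Accept

(q0, 100110, #)
  read 1, top #: go to q1, push BB# → (q1, 00110, BB#)
  read 0, top B: go to q2, push ε → (q2, 0110, B#)
  read 0, top B: go to q0, push ε → (q0, 110, #)
  read 1, top #: go to q1, push BB# → (q1, 10, BB#)
  read 1, top B: go to q1, push ε → (q1, 0, B#)
  read 0, top B: go to q2, push ε → (q2, ε, #)
  ε-move, top #: go to q2, push ε → (q2, ε, ε)
All input consumed and the stack is empty.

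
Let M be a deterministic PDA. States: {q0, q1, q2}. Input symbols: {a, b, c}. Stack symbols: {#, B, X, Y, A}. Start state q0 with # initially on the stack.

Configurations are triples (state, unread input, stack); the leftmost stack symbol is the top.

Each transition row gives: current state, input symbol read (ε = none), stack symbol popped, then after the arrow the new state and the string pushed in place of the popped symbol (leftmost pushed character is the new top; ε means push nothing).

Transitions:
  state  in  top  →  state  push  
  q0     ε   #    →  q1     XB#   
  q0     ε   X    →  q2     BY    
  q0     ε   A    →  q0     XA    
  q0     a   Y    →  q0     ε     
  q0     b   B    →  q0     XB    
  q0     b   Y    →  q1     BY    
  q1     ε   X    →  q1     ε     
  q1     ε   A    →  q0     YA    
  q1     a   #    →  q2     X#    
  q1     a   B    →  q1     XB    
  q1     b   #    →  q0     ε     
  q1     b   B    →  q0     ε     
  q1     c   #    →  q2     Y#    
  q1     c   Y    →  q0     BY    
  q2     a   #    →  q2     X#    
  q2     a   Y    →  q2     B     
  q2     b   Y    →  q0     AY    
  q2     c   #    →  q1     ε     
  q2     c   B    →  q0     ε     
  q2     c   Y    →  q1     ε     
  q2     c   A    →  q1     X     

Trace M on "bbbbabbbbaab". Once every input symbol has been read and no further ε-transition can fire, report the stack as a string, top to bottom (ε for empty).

(q0, bbbbabbbbaab, #)
  ε-move, top #: go to q1, push XB# → (q1, bbbbabbbbaab, XB#)
  ε-move, top X: go to q1, push ε → (q1, bbbbabbbbaab, B#)
  read b, top B: go to q0, push ε → (q0, bbbabbbbaab, #)
  ε-move, top #: go to q1, push XB# → (q1, bbbabbbbaab, XB#)
  ε-move, top X: go to q1, push ε → (q1, bbbabbbbaab, B#)
  read b, top B: go to q0, push ε → (q0, bbabbbbaab, #)
  ε-move, top #: go to q1, push XB# → (q1, bbabbbbaab, XB#)
  ε-move, top X: go to q1, push ε → (q1, bbabbbbaab, B#)
  read b, top B: go to q0, push ε → (q0, babbbbaab, #)
  ε-move, top #: go to q1, push XB# → (q1, babbbbaab, XB#)
  ε-move, top X: go to q1, push ε → (q1, babbbbaab, B#)
  read b, top B: go to q0, push ε → (q0, abbbbaab, #)
  ε-move, top #: go to q1, push XB# → (q1, abbbbaab, XB#)
  ε-move, top X: go to q1, push ε → (q1, abbbbaab, B#)
  read a, top B: go to q1, push XB → (q1, bbbbaab, XB#)
  ε-move, top X: go to q1, push ε → (q1, bbbbaab, B#)
  read b, top B: go to q0, push ε → (q0, bbbaab, #)
  ε-move, top #: go to q1, push XB# → (q1, bbbaab, XB#)
  ε-move, top X: go to q1, push ε → (q1, bbbaab, B#)
  read b, top B: go to q0, push ε → (q0, bbaab, #)
  ε-move, top #: go to q1, push XB# → (q1, bbaab, XB#)
  ε-move, top X: go to q1, push ε → (q1, bbaab, B#)
  read b, top B: go to q0, push ε → (q0, baab, #)
  ε-move, top #: go to q1, push XB# → (q1, baab, XB#)
  ε-move, top X: go to q1, push ε → (q1, baab, B#)
  read b, top B: go to q0, push ε → (q0, aab, #)
  ε-move, top #: go to q1, push XB# → (q1, aab, XB#)
  ε-move, top X: go to q1, push ε → (q1, aab, B#)
  read a, top B: go to q1, push XB → (q1, ab, XB#)
  ε-move, top X: go to q1, push ε → (q1, ab, B#)
  read a, top B: go to q1, push XB → (q1, b, XB#)
  ε-move, top X: go to q1, push ε → (q1, b, B#)
  read b, top B: go to q0, push ε → (q0, ε, #)
  ε-move, top #: go to q1, push XB# → (q1, ε, XB#)
  ε-move, top X: go to q1, push ε → (q1, ε, B#)
All input consumed in state q1 with stack B#.

B#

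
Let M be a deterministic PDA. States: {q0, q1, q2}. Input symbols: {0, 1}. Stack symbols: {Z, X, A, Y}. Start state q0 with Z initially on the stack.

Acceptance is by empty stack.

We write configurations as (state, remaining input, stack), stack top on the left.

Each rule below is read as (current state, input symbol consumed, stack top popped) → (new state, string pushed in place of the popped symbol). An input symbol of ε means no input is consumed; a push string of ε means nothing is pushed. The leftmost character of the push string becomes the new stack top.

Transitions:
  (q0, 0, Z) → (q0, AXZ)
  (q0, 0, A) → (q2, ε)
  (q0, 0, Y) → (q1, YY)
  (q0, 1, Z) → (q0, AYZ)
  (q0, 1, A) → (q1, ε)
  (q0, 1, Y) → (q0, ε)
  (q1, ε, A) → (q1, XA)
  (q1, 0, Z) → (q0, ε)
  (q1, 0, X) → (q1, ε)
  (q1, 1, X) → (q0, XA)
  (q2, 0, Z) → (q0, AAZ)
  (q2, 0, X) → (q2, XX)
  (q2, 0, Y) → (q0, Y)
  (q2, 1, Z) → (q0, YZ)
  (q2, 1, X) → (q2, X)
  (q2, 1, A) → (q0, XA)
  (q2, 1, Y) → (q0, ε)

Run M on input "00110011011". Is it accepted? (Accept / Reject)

Reject

(q0, 00110011011, Z)
  read 0, top Z: go to q0, push AXZ → (q0, 0110011011, AXZ)
  read 0, top A: go to q2, push ε → (q2, 110011011, XZ)
  read 1, top X: go to q2, push X → (q2, 10011011, XZ)
  read 1, top X: go to q2, push X → (q2, 0011011, XZ)
  read 0, top X: go to q2, push XX → (q2, 011011, XXZ)
  read 0, top X: go to q2, push XX → (q2, 11011, XXXZ)
  read 1, top X: go to q2, push X → (q2, 1011, XXXZ)
  read 1, top X: go to q2, push X → (q2, 011, XXXZ)
  read 0, top X: go to q2, push XX → (q2, 11, XXXXZ)
  read 1, top X: go to q2, push X → (q2, 1, XXXXZ)
  read 1, top X: go to q2, push X → (q2, ε, XXXXZ)
All input consumed; stack is XXXXZ, not empty, and no further ε-move applies.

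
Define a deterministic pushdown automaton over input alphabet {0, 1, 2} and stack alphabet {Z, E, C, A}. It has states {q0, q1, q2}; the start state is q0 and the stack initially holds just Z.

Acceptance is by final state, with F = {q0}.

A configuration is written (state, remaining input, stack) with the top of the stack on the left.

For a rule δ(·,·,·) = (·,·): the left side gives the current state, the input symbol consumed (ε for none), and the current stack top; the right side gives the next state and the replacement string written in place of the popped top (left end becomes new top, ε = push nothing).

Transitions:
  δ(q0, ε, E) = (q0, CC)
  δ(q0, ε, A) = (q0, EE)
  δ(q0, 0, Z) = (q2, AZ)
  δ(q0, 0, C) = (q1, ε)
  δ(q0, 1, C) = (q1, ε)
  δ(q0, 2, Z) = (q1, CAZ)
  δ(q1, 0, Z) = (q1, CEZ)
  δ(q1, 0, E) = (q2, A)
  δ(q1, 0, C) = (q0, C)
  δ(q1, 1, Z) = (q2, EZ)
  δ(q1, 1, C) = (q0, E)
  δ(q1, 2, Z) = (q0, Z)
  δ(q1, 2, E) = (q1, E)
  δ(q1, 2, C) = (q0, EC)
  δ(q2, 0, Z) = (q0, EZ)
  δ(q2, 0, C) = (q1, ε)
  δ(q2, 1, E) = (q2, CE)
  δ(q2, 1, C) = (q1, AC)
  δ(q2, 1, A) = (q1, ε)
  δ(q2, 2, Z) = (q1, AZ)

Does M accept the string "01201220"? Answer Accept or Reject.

Accept

(q0, 01201220, Z)
  read 0, top Z: go to q2, push AZ → (q2, 1201220, AZ)
  read 1, top A: go to q1, push ε → (q1, 201220, Z)
  read 2, top Z: go to q0, push Z → (q0, 01220, Z)
  read 0, top Z: go to q2, push AZ → (q2, 1220, AZ)
  read 1, top A: go to q1, push ε → (q1, 220, Z)
  read 2, top Z: go to q0, push Z → (q0, 20, Z)
  read 2, top Z: go to q1, push CAZ → (q1, 0, CAZ)
  read 0, top C: go to q0, push C → (q0, ε, CAZ)
All input consumed; state q0 ∈ F.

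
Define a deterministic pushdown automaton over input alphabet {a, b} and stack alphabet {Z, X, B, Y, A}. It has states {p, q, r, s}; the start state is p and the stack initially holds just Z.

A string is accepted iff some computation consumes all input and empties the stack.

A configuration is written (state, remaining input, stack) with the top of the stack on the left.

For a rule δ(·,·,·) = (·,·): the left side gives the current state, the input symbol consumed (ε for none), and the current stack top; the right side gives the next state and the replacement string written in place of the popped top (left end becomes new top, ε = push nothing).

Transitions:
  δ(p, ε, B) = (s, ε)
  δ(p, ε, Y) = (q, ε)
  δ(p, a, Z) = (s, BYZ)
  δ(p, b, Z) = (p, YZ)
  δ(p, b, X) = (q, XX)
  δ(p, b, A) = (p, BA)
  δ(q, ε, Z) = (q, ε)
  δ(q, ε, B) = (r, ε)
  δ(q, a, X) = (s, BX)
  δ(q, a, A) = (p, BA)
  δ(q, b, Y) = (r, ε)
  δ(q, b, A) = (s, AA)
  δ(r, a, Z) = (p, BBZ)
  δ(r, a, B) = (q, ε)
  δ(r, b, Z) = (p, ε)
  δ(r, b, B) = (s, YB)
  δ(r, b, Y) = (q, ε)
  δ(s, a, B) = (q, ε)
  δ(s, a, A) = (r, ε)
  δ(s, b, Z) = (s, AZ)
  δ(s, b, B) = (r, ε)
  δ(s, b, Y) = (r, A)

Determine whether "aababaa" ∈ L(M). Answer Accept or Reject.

(p, aababaa, Z) ⊢ (s, ababaa, BYZ) ⊢ (q, babaa, YZ) ⊢ (r, abaa, Z) ⊢ (p, baa, BBZ) ⊢ (s, baa, BZ) ⊢ (r, aa, Z) ⊢ (p, a, BBZ) ⊢ (s, a, BZ) ⊢ (q, ε, Z) ⊢ (q, ε, ε)
All input consumed and the stack is empty.

Accept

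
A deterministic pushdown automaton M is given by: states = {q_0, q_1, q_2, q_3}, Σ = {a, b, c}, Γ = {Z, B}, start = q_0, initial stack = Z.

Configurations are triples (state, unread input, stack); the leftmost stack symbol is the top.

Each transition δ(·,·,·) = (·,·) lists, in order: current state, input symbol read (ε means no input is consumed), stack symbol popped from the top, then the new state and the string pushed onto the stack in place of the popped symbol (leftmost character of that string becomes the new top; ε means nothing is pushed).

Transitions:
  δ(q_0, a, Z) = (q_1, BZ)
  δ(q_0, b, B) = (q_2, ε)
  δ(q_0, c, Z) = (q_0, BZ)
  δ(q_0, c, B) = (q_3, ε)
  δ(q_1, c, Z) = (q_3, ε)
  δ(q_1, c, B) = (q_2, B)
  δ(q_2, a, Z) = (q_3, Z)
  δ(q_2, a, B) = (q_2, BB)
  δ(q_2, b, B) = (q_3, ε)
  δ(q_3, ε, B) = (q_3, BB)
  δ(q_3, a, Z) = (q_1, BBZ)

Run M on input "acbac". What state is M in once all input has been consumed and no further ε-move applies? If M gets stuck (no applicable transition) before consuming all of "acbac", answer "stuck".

(q_0, acbac, Z) ⊢ (q_1, cbac, BZ) ⊢ (q_2, bac, BZ) ⊢ (q_3, ac, Z) ⊢ (q_1, c, BBZ) ⊢ (q_2, ε, BBZ)
All input consumed; M is in state q_2.

q_2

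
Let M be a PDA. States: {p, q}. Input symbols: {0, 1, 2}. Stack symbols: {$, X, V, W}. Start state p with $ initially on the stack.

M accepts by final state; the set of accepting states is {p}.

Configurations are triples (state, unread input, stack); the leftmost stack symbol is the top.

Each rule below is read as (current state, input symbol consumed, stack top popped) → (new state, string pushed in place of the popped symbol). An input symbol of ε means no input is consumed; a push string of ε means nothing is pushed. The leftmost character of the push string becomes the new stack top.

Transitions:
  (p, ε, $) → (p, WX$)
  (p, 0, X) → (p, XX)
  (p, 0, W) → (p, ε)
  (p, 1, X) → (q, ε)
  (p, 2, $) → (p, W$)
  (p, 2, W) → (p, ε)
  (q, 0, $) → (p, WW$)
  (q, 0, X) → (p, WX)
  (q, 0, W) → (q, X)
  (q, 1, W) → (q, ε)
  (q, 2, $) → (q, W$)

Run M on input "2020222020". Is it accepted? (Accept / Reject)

One accepting computation: (p, 2020222020, $) ⊢ (p, 020222020, W$) ⊢ (p, 20222020, $) ⊢ (p, 0222020, W$) ⊢ (p, 222020, $) ⊢ (p, 22020, W$) ⊢ (p, 2020, $) ⊢ (p, 020, W$) ⊢ (p, 20, $) ⊢ (p, 0, W$) ⊢ (p, ε, $)
All input consumed and state p ∈ F.

Accept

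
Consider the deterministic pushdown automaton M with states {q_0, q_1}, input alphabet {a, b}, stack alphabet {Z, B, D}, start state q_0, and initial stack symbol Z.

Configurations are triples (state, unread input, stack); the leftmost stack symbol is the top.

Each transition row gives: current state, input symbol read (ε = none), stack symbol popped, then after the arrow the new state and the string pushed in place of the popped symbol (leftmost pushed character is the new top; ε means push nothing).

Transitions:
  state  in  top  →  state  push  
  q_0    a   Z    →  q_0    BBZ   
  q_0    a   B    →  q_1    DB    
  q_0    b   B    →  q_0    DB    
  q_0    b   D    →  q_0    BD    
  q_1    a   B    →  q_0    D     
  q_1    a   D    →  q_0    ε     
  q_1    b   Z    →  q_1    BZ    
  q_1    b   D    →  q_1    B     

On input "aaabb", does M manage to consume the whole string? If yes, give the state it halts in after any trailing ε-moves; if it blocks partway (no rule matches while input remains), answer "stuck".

q_0

(q_0, aaabb, Z) ⊢ (q_0, aabb, BBZ) ⊢ (q_1, abb, DBBZ) ⊢ (q_0, bb, BBZ) ⊢ (q_0, b, DBBZ) ⊢ (q_0, ε, BDBBZ)
All input consumed; M is in state q_0.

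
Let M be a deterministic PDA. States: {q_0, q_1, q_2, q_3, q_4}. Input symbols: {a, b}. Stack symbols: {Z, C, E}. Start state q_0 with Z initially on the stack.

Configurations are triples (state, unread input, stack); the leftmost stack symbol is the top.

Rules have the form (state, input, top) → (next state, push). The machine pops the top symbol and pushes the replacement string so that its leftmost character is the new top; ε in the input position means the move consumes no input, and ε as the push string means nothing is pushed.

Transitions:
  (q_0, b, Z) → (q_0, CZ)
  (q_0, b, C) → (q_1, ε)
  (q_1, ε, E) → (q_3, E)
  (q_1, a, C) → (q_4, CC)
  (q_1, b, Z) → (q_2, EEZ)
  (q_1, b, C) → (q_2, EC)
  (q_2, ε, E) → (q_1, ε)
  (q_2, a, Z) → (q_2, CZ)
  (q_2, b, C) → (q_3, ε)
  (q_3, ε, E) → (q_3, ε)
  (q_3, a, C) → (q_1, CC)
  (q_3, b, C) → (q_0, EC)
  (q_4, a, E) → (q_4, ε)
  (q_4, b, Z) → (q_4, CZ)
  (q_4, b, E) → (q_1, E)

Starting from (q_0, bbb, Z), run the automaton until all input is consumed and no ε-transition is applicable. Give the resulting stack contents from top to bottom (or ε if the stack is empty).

Z

(q_0, bbb, Z)
  read b, top Z: go to q_0, push CZ → (q_0, bb, CZ)
  read b, top C: go to q_1, push ε → (q_1, b, Z)
  read b, top Z: go to q_2, push EEZ → (q_2, ε, EEZ)
  ε-move, top E: go to q_1, push ε → (q_1, ε, EZ)
  ε-move, top E: go to q_3, push E → (q_3, ε, EZ)
  ε-move, top E: go to q_3, push ε → (q_3, ε, Z)
All input consumed in state q_3 with stack Z.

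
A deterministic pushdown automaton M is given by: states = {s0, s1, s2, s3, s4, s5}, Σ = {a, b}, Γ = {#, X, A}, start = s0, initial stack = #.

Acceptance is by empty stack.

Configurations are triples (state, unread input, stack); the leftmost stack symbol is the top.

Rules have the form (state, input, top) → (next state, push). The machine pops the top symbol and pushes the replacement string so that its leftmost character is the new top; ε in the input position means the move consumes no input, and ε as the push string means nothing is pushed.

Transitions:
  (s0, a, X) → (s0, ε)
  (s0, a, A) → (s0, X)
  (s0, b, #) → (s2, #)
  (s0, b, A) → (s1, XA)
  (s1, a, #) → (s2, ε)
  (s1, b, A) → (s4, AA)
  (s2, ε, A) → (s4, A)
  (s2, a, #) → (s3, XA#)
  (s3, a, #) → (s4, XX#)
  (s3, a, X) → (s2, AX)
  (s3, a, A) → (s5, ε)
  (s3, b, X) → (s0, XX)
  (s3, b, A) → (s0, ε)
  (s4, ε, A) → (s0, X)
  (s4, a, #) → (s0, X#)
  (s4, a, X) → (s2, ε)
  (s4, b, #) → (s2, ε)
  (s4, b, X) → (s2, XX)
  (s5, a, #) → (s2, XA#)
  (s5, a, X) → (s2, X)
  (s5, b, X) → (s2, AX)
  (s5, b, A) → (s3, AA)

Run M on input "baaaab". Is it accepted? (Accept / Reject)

Reject

(s0, baaaab, #) ⊢ (s2, aaaab, #) ⊢ (s3, aaab, XA#) ⊢ (s2, aab, AXA#) ⊢ (s4, aab, AXA#) ⊢ (s0, aab, XXA#) ⊢ (s0, ab, XA#) ⊢ (s0, b, A#) ⊢ (s1, ε, XA#)
All input consumed; stack is XA#, not empty, and no further ε-move applies.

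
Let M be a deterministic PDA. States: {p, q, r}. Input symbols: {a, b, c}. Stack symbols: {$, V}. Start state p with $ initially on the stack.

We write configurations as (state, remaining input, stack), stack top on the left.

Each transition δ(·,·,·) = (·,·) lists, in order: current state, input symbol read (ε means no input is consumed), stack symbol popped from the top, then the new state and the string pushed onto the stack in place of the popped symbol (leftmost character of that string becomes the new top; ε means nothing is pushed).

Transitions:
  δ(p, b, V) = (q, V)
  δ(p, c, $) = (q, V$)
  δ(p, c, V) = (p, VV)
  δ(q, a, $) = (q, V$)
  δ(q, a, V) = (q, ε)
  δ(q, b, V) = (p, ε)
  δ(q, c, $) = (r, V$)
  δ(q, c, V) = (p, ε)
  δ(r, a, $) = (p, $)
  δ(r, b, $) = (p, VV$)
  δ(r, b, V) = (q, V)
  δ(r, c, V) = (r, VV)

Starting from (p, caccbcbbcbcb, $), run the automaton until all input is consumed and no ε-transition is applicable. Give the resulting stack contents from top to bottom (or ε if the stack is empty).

(p, caccbcbbcbcb, $)
  read c, top $: go to q, push V$ → (q, accbcbbcbcb, V$)
  read a, top V: go to q, push ε → (q, ccbcbbcbcb, $)
  read c, top $: go to r, push V$ → (r, cbcbbcbcb, V$)
  read c, top V: go to r, push VV → (r, bcbbcbcb, VV$)
  read b, top V: go to q, push V → (q, cbbcbcb, VV$)
  read c, top V: go to p, push ε → (p, bbcbcb, V$)
  read b, top V: go to q, push V → (q, bcbcb, V$)
  read b, top V: go to p, push ε → (p, cbcb, $)
  read c, top $: go to q, push V$ → (q, bcb, V$)
  read b, top V: go to p, push ε → (p, cb, $)
  read c, top $: go to q, push V$ → (q, b, V$)
  read b, top V: go to p, push ε → (p, ε, $)
All input consumed in state p with stack $.

$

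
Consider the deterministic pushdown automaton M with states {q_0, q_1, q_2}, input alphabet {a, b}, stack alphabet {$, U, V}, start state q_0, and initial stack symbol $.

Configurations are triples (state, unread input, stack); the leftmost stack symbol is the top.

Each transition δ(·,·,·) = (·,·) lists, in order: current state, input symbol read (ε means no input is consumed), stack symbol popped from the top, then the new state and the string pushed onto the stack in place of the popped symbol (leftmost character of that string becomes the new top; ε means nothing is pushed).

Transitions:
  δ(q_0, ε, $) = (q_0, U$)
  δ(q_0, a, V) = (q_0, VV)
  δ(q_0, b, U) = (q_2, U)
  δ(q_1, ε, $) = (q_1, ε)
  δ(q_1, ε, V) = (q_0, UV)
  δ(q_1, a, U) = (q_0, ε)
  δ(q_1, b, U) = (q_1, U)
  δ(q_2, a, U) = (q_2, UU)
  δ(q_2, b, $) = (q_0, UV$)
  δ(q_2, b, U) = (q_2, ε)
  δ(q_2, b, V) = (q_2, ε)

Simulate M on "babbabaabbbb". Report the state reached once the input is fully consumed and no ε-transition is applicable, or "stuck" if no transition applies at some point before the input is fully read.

(q_0, babbabaabbbb, $)
  ε-move, top $: go to q_0, push U$ → (q_0, babbabaabbbb, U$)
  read b, top U: go to q_2, push U → (q_2, abbabaabbbb, U$)
  read a, top U: go to q_2, push UU → (q_2, bbabaabbbb, UU$)
  read b, top U: go to q_2, push ε → (q_2, babaabbbb, U$)
  read b, top U: go to q_2, push ε → (q_2, abaabbbb, $)
No transition for (q_2, a, top $); M blocks with input abaabbbb remaining.

stuck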